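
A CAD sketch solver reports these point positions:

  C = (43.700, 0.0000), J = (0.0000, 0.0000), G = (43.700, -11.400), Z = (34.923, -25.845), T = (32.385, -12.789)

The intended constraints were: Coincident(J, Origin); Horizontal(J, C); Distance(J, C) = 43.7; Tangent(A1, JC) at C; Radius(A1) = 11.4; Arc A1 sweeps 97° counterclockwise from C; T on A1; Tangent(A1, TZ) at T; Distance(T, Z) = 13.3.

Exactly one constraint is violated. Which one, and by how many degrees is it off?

Tangent(A1, TZ) at T — off by 4.00°.

J = (0.00, 0.00) ✓; J.y = 0.00, C.y = 0.00 ✓; |JC| = 43.70 ✓; ∠(GC, CJ) = 90.00° ✓; |GC| = 11.40 ✓; bearing(G→T) − bearing(G→C) = 97.00° ✓; |GT| = 11.40 ✓; ∠(GT, TZ) = 86.00° ✗; |TZ| = 13.30 ✓.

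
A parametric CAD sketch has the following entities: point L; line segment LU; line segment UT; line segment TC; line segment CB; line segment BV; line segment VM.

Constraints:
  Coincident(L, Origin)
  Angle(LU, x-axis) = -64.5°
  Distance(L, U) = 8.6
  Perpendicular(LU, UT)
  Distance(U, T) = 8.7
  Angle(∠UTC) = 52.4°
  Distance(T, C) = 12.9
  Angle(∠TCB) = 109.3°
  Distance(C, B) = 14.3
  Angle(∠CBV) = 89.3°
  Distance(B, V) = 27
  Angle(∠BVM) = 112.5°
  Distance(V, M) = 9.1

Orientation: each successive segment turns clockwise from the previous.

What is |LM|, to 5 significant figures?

29.404

L is at the origin; LU runs at -64.5° with length 8.6, so U = (3.7024, -7.7622). LU is perpendicular to UT, so UT runs at -154.50°; with |UT| = 8.7, T = (-4.1501, -11.508). ∠UTC = 52.4° gives TC at 77.900° from the x-axis; with |TC| = 12.9, C = (-1.4460, 1.1057). ∠TCB = 109.3° gives CB at 7.2000° from the x-axis; with |CB| = 14.3, B = (12.741, 2.8980). ∠CBV = 89.3° gives BV at -83.500° from the x-axis; with |BV| = 27.0, V = (15.798, -23.928). ∠BVM = 112.5° gives VM at -151.00° from the x-axis; with |VM| = 9.1, M = (7.8387, -28.340). Then |LM| = |M − L| = 29.404.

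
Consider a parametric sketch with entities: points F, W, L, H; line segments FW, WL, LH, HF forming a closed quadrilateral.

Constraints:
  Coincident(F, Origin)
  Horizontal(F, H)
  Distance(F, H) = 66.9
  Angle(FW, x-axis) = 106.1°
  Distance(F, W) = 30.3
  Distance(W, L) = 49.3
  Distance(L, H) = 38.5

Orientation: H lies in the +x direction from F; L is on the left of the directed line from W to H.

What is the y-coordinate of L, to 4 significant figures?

28.39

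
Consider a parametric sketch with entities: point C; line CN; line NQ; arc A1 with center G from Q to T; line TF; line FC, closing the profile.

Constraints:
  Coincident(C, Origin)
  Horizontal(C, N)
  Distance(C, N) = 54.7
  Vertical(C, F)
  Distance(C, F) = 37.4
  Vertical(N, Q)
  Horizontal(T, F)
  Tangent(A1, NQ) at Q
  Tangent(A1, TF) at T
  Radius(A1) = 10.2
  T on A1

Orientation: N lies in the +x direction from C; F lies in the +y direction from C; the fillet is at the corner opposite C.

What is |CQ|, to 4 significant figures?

61.09

The virtual corner opposite C is at (54.70, 37.40). Tangency of A1 to NQ means the radius GQ is perpendicular to NQ and since A1 is tangent to TF there, GT ⟂ TF, with radius 10.2, so the center G sits 10.2 in from both sides at G = (44.50, 27.20). That places the tangent points at Q = (54.70, 27.20) on NQ and T = (44.50, 37.40) on TF. Then |CQ| = |Q − C| = 61.09.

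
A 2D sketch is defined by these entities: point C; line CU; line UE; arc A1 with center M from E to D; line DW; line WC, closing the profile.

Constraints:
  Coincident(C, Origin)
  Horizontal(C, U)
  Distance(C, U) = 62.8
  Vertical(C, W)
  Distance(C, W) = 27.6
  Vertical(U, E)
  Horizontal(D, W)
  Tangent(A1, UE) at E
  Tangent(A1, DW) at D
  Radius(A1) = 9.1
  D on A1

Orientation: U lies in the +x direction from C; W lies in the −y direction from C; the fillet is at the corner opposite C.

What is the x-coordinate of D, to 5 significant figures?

53.700

C is at the origin; C and U share the same y with |CU| = 62.8 and U on the +x side, so U = (62.800, 0.0000). CW is vertical with |CW| = 27.6 and W on the −y side, so W = (0.0000, -27.600). The virtual corner opposite C is at (62.800, -27.600). The tangent condition forces ME to be normal to UE and A1 meets DW tangentially, so MD is at right angles to DW, with radius 9.1, so the center M sits 9.1 in from both sides at M = (53.700, -18.500). That places the tangent points at E = (62.800, -18.500) on UE and D = (53.700, -27.600) on DW. So D.x = 53.700.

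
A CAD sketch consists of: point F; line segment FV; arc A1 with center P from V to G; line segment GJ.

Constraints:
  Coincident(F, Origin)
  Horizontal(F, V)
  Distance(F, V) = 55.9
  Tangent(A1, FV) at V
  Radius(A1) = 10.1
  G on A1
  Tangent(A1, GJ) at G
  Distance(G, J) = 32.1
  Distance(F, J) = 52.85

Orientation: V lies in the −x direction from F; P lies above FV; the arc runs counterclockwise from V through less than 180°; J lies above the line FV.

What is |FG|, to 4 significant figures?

46.79

Checks: |PG| = 10.10 ✓; ∠(PG, GJ) = 90.00° ✓; |GJ| = 32.10 ✓; |FJ| = 52.85 ✓.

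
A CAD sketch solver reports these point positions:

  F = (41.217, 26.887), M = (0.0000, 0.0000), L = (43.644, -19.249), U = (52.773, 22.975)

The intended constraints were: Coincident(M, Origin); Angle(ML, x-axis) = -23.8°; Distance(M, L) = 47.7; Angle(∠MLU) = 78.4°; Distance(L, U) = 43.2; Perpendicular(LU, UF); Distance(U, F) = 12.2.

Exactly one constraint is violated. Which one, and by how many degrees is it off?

Perpendicular(LU, UF) — off by 6.50°.

M = (0.00, 0.00) ✓; ML at -23.80° ✓; |ML| = 47.70 ✓; ∠MLU = 78.40° ✓; |LU| = 43.20 ✓; ∠(LU, UF) = 83.50° ✗; |UF| = 12.20 ✓.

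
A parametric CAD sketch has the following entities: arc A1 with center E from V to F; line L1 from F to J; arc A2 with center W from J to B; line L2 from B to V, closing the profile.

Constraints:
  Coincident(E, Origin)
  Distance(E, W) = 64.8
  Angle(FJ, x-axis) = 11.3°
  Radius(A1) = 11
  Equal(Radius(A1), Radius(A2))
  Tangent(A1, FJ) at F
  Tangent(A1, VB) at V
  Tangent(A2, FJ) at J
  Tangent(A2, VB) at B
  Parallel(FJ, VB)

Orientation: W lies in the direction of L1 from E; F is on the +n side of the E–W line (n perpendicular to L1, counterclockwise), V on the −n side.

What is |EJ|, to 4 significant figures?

65.73

Tangency of A1 to both parallel lines with radius 11.0 puts F and V at E ± 11.0·n: F = (-2.155, 10.79), V = (2.155, -10.79). Equal radii place J and B the same way about W: J = W + 11.0·n = (61.39, 23.48), B = W − 11.0·n = (65.70, 1.911). Then |EJ| = |J − E| = 65.73.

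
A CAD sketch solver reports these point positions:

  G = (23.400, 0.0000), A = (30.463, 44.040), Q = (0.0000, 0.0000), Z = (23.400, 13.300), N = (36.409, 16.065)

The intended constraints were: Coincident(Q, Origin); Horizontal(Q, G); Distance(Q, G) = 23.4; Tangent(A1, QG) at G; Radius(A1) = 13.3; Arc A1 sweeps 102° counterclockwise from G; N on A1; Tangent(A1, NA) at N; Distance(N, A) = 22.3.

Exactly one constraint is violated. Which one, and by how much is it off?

Distance(N, A) = 22.3 — off by 6.30.

Q = (0.00, 0.00) ✓; Q.y = 0.00, G.y = 0.00 ✓; |QG| = 23.40 ✓; ∠(ZG, GQ) = 90.00° ✓; |ZG| = 13.30 ✓; bearing(Z→N) − bearing(Z→G) = 102.0° ✓; |ZN| = 13.30 ✓; ∠(ZN, NA) = 90.00° ✓; |NA| = 28.60 ✗.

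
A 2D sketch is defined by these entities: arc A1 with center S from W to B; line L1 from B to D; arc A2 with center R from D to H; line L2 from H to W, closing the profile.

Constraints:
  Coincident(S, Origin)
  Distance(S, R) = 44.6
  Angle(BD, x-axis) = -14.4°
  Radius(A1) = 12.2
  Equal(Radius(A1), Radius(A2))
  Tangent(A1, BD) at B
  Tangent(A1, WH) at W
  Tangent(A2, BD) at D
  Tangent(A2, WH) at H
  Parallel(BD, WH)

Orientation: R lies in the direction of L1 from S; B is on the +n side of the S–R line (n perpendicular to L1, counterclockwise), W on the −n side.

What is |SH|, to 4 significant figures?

46.24

The slot axis is L1's direction at -14.4°, so u = (cos -14.4°, sin -14.4°) = (0.9686, -0.2487) and n = (−sin -14.4°, cos -14.4°) = (0.2487, 0.9686). S is at the origin and R lies 44.6 along u from S, so R = 44.6·u = (43.20, -11.09). Tangency of A1 to both parallel lines with radius 12.2 puts B and W at S ± 12.2·n: B = (3.034, 11.82), W = (-3.034, -11.82). Equal radii place D and H the same way about R: D = R + 12.2·n = (46.23, 0.7251), H = R − 12.2·n = (40.16, -22.91). Then |SH| = |H − S| = 46.24.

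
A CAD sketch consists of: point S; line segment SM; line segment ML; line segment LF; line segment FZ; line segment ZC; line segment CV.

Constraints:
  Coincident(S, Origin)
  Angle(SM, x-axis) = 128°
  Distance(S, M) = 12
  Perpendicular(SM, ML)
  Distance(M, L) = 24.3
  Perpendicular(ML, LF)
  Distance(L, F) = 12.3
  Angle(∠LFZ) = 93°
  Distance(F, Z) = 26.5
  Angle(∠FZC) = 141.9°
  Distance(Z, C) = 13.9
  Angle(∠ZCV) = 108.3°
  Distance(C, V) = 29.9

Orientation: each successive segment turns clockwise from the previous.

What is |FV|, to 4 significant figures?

45.75

S is at the origin; SM runs at 128.0° with length 12.0, so M = (-7.388, 9.456). SM ⟂ ML, so ML runs at 38.00°; with |ML| = 24.3, L = (11.76, 24.42). The perpendicularity gives LF at right angles to ML, so LF runs at -52.00°; with |LF| = 12.3, F = (19.33, 14.72). ∠LFZ = 93.0° gives FZ at -139.0° from the x-axis; with |FZ| = 26.5, Z = (-0.6664, -2.661). ∠FZC = 141.9° gives ZC at -177.1° from the x-axis; with |ZC| = 13.9, C = (-14.55, -3.365). ∠ZCV = 108.3° gives CV at 111.2° from the x-axis; with |CV| = 29.9, V = (-25.36, 24.51). Then |FV| = |V − F| = 45.75.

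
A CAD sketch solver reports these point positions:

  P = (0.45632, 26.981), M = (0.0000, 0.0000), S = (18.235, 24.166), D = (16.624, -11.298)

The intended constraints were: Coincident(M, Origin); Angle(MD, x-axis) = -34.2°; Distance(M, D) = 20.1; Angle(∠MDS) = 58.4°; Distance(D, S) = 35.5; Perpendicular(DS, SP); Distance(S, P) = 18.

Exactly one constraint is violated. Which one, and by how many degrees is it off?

Perpendicular(DS, SP) — off by 6.40°.

M = (0.00, 0.00) ✓; MD at -34.20° ✓; |MD| = 20.10 ✓; ∠MDS = 58.40° ✓; |DS| = 35.50 ✓; ∠(DS, SP) = 83.60° ✗; |SP| = 18.00 ✓.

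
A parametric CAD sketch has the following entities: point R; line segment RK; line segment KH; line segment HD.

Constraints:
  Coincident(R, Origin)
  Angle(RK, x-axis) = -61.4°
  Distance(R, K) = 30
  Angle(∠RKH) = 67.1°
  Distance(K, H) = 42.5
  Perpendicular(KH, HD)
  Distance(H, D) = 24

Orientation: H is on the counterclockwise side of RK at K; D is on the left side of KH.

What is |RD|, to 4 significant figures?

31.04

∠RKH = 67.1°, so KH runs at -61.4° + (180° − 67.1°) = 51.50° from the x-axis; with |KH| = 42.5, H = K + 42.5·(cos 51.50°, sin 51.50°) = (40.82, 6.921). KH ⟂ HD; with |HD| = 24.0 on the left of KH, D = H + 24.0·(-0.7826, 0.6225) = (22.04, 21.86). Then |RD| = |D − R| = 31.04.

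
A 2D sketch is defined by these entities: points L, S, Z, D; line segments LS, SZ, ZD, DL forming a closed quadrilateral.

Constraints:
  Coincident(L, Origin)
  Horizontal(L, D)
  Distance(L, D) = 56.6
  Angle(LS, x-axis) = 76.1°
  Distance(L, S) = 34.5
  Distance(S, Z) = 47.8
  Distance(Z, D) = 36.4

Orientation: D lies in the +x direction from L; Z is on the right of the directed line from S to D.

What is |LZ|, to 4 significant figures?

25.43

Checks: |SZ| = 47.80 ✓; |ZD| = 36.40 ✓.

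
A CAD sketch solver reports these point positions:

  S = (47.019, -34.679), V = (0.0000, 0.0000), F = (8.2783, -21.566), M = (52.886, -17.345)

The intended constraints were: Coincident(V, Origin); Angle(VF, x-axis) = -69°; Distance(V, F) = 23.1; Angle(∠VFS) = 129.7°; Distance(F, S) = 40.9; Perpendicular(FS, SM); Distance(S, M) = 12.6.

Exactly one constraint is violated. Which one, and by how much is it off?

Distance(S, M) = 12.6 — off by 5.70.

V = (0.00, 0.00) ✓; VF at -69.00° ✓; |VF| = 23.10 ✓; ∠VFS = 129.7° ✓; |FS| = 40.90 ✓; ∠(FS, SM) = 90.00° ✓; |SM| = 18.30 ✗.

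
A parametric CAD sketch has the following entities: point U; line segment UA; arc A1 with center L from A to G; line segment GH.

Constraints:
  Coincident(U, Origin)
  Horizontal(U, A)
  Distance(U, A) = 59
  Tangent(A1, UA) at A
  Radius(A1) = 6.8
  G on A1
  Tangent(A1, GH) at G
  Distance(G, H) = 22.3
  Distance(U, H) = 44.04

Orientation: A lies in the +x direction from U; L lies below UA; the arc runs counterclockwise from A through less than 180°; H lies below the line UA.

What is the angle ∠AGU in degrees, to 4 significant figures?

152.4°

U is at the origin; U and A share the same y with |UA| = 59.0 and A on the +x side, so A = (59.00, 0.000). Since A1 is tangent to UA there, LA ⟂ UA, so L = A + (0, -6.8) = (59.00, -6.800). Since LG ⟂ GH (tangency), |LH| = √(6.8² + 22.3²) = 23.31 regardless of where G sits on A1. So H lies on both circle(U, 44.04) and circle(L, 23.31); the below-UA intersection is H = (39.47, -19.53). G is the foot of the tangent from H: G = (53.79, -2.435).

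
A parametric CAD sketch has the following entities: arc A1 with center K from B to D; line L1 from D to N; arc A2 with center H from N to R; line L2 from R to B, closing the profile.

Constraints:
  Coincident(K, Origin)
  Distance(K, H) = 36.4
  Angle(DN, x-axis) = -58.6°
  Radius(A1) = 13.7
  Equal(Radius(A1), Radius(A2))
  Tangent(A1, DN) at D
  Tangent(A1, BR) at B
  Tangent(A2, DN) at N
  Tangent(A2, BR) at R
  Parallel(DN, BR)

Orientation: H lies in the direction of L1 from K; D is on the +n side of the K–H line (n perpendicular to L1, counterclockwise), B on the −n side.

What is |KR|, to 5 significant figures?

38.893

The slot axis is L1's direction at -58.6°, so u = (cos -58.6°, sin -58.6°) = (0.52101, -0.85355) and n = (−sin -58.6°, cos -58.6°) = (0.85355, 0.52101). K is at the origin and H lies 36.4 along u from K, so H = 36.4·u = (18.965, -31.069). Tangency of A1 to both parallel lines with radius 13.7 puts D and B at K ± 13.7·n: D = (11.694, 7.1378), B = (-11.694, -7.1378). Equal radii place N and R the same way about H: N = H + 13.7·n = (30.658, -23.931), R = H − 13.7·n = (7.2711, -38.207). Then |KR| = |R − K| = 38.893.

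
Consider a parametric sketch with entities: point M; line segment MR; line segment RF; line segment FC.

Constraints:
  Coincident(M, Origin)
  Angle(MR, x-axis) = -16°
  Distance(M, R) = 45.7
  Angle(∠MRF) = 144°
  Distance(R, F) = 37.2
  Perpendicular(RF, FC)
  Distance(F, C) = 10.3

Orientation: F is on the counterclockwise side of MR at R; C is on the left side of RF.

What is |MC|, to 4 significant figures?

76.00

∠MRF = 144.0°, so RF runs at -16.0° + (180° − 144.0°) = 20.00° from the x-axis; with |RF| = 37.2, F = R + 37.2·(cos 20.00°, sin 20.00°) = (78.89, 0.1265). RF is perpendicular to FC; with |FC| = 10.3 on the left of RF, C = F + 10.3·(-0.3420, 0.9397) = (75.36, 9.805). Then |MC| = |C − M| = 76.00.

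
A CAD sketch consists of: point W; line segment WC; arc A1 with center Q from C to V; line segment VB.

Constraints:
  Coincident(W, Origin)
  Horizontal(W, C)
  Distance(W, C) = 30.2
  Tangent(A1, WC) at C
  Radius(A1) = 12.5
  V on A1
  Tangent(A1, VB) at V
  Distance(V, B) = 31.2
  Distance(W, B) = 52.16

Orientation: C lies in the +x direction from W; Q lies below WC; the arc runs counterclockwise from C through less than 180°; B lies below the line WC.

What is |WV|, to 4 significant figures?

23.67

W is at the origin; WC is horizontal with |WC| = 30.2 and C on the +x side, so C = (30.20, 0.000). Tangency of A1 to WC means the radius QC is perpendicular to WC, so Q = C + (0, -12.5) = (30.20, -12.50). Since QV ⟂ VB (tangency), |QB| = √(12.5² + 31.2²) = 33.61 regardless of where V sits on A1. So B lies on both circle(W, 52.16) and circle(Q, 33.61); the below-WC intersection is B = (25.10, -45.72). V is the foot of the tangent from B: V = (18.03, -15.34).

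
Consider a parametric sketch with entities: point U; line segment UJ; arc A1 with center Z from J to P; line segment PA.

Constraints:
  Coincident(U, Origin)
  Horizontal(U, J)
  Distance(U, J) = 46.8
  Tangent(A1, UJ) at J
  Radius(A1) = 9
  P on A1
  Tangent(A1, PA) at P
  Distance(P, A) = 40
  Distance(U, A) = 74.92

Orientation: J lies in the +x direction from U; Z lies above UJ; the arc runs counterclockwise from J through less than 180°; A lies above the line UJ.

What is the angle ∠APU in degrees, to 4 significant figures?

100.5°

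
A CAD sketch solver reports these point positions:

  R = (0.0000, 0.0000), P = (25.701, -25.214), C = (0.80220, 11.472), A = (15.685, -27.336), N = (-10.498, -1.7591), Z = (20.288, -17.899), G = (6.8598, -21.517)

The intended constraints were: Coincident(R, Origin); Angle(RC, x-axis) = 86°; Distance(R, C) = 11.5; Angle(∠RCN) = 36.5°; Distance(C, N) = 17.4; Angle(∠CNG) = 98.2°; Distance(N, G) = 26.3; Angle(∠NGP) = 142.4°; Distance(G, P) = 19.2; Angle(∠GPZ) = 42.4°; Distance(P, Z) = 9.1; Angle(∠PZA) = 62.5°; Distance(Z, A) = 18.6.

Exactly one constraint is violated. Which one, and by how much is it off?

Distance(Z, A) = 18.6 — off by 8.10.

R = (0.00, 0.00) ✓; RC at 86.00° ✓; |RC| = 11.50 ✓; ∠RCN = 36.50° ✓; |CN| = 17.40 ✓; ∠CNG = 98.20° ✓; |NG| = 26.30 ✓; ∠NGP = 142.4° ✓; |GP| = 19.20 ✓; ∠GPZ = 42.40° ✓; |PZ| = 9.100 ✓; ∠PZA = 62.50° ✓; |ZA| = 10.50 ✗.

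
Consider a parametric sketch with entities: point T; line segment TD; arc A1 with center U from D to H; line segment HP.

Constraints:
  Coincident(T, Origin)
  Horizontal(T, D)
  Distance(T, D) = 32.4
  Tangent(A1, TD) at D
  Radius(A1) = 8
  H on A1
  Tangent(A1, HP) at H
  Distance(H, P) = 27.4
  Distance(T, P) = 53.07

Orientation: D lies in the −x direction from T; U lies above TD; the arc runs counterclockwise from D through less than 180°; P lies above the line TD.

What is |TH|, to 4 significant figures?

28.18

Checks: T.y = 0.00, D.y = 0.00 ✓; |UH| = 8.000 ✓; ∠(UH, HP) = 90.00° ✓; |HP| = 27.40 ✓; |TP| = 53.07 ✓.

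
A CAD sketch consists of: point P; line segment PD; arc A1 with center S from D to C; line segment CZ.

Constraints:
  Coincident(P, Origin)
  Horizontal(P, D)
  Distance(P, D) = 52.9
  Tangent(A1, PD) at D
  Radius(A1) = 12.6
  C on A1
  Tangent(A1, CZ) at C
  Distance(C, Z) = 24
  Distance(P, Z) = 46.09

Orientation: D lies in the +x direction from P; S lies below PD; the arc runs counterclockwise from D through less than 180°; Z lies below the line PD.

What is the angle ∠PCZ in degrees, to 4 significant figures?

84.24°

Checks: P = (0.00, 0.00) ✓; |SC| = 12.60 ✓; ∠(SC, CZ) = 90.00° ✓; |CZ| = 24.00 ✓; |PZ| = 46.09 ✓.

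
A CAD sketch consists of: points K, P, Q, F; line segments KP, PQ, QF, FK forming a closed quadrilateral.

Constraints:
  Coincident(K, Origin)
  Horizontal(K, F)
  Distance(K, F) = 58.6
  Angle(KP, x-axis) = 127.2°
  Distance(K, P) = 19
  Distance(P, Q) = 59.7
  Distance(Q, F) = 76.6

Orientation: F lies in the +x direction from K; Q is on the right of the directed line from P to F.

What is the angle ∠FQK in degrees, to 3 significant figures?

49.6°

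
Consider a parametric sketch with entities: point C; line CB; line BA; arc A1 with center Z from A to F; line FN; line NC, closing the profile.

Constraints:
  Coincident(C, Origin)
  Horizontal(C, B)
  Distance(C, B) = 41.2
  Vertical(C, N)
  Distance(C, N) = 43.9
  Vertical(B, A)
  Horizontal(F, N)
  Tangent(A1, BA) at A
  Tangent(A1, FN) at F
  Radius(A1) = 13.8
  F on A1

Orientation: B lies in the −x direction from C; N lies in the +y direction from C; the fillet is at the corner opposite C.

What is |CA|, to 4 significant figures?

51.02

C is at the origin; CB is horizontal with |CB| = 41.2 and B on the −x side, so B = (-41.20, 0.000). C and N share the same x with |CN| = 43.9 and N on the +y side, so N = (0.000, 43.90). The virtual corner opposite C is at (-41.20, 43.90). Tangency of A1 to BA means the radius ZA is perpendicular to BA and A1 meets FN tangentially, so ZF is at right angles to FN, with radius 13.8, so the center Z sits 13.8 in from both sides at Z = (-27.40, 30.10). That places the tangent points at A = (-41.20, 30.10) on BA and F = (-27.40, 43.90) on FN. Then |CA| = |A − C| = 51.02.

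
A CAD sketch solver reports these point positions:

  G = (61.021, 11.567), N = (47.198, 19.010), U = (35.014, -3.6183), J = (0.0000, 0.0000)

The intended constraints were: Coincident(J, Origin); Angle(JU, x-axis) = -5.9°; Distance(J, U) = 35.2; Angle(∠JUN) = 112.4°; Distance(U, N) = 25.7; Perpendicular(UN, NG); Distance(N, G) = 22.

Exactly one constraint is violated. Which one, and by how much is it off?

Distance(N, G) = 22 — off by 6.30.

J = (0.00, 0.00) ✓; JU at -5.900° ✓; |JU| = 35.20 ✓; ∠JUN = 112.4° ✓; |UN| = 25.70 ✓; ∠(UN, NG) = 90.00° ✓; |NG| = 15.70 ✗.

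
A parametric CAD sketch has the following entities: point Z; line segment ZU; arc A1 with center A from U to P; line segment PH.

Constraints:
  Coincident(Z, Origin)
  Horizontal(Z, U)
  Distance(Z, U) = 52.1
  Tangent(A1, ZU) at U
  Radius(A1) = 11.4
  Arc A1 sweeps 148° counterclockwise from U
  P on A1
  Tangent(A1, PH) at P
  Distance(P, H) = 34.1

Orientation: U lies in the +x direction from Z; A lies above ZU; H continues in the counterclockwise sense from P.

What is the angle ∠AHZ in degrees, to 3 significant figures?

76.3°

On A1, U sits at bearing -90° from A; a 148° counterclockwise sweep puts P at bearing 58°, so P = A + 11.4·(cos 58°, sin 58°) = (58.1, 21.1). A1 meets PH tangentially, so AP is at right angles to PH, so PH runs along (−sin 58°, cos 58°); with |PH| = 34.1, H = (29.2, 39.1). Then cos ∠AHZ = HA·HZ / (|HA||HZ|), giving 76.3°.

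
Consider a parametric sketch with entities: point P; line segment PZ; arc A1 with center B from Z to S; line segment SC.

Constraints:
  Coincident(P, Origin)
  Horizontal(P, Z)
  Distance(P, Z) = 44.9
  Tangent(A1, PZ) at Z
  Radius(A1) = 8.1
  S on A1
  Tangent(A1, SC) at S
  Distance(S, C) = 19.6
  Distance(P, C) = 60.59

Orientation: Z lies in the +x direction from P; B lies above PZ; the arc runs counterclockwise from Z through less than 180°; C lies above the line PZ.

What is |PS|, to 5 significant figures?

53.531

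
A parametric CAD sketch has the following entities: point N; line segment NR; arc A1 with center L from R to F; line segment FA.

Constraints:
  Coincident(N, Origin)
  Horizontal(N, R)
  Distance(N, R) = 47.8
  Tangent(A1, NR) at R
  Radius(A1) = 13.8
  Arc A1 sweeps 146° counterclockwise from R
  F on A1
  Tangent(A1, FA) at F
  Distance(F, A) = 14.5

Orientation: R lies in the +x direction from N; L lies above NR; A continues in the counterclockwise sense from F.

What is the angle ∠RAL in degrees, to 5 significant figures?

5.0627°

N is at the origin; N and R share the same y with |NR| = 47.8 and R on the +x side, so R = (47.800, 0.0000). The tangent condition forces LR to be normal to NR, so L = R + (0, 13.8) = (47.800, 13.800). On A1, R sits at bearing -90° from L; a 146° counterclockwise sweep puts F at bearing 56°, so F = L + 13.8·(cos 56°, sin 56°) = (55.517, 25.241). Tangency of A1 to FA means the radius LF is perpendicular to FA, so FA runs along (−sin 56°, cos 56°); with |FA| = 14.5, A = (43.496, 33.349). Then cos ∠RAL = AR·AL / (|AR||AL|), giving 5.0627°.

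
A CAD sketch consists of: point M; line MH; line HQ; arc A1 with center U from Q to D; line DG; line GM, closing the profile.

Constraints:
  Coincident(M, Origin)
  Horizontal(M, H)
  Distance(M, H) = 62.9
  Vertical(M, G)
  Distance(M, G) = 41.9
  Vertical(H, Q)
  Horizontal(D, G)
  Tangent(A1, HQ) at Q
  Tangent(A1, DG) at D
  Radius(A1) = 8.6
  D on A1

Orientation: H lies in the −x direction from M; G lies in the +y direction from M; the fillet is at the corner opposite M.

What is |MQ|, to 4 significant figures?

71.17

M is at the origin; M and H share the same y with |MH| = 62.9 and H on the −x side, so H = (-62.90, 0.000). MG is vertical with |MG| = 41.9 and G on the +y side, so G = (0.000, 41.90). The virtual corner opposite M is at (-62.90, 41.90). Tangency of A1 to HQ means the radius UQ is perpendicular to HQ and the tangent condition forces UD to be normal to DG, with radius 8.6, so the center U sits 8.6 in from both sides at U = (-54.30, 33.30). That places the tangent points at Q = (-62.90, 33.30) on HQ and D = (-54.30, 41.90) on DG. Then |MQ| = |Q − M| = 71.17.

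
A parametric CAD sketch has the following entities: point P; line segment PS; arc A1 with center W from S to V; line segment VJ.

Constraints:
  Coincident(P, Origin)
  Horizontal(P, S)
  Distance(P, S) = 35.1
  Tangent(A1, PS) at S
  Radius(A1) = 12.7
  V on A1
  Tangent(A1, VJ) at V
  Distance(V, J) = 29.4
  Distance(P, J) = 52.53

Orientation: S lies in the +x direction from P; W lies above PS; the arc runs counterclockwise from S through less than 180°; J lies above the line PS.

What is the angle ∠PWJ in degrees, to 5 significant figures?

98.187°

Checks: |WV| = 12.70 ✓; ∠(WV, VJ) = 90.00° ✓; |VJ| = 29.40 ✓; |PJ| = 52.53 ✓.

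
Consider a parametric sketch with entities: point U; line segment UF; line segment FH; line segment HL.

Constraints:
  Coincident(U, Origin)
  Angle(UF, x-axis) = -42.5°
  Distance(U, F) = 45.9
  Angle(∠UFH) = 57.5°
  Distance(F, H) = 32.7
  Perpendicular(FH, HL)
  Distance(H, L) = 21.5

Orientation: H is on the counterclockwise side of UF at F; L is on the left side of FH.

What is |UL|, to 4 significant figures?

19.00

∠UFH = 57.5°, so FH runs at -42.5° + (180° − 57.5°) = 80.00° from the x-axis; with |FH| = 32.7, H = F + 32.7·(cos 80.00°, sin 80.00°) = (39.52, 1.194). FH ⟂ HL; with |HL| = 21.5 on the left of FH, L = H + 21.5·(-0.9848, 0.1736) = (18.35, 4.927). Then |UL| = |L − U| = 19.00.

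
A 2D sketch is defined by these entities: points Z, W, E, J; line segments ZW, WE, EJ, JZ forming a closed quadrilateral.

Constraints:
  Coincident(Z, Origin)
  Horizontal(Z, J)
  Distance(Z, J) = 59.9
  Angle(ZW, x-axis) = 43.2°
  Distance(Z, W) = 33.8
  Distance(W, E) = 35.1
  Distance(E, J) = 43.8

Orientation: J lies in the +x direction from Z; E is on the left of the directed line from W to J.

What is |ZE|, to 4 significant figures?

68.73

Z is at the origin; ZJ is horizontal with |ZJ| = 59.9 and J in +x, so J = (59.9, 0). ZW runs at 43.2° with |ZW| = 33.8, so W = (24.64, 23.14). E is determined by |WE| = 35.1 and |EJ| = 43.8 together: it lies at the intersection of circle(W, 35.1) and circle(J, 43.8). With |WJ| = 42.17, the foot of the radical line on WJ is 12.95 from W and the perpendicular offset is √(35.1² − 12.95²) = 32.62. Taking the left-of-WJ solution: E = (53.36, 43.31).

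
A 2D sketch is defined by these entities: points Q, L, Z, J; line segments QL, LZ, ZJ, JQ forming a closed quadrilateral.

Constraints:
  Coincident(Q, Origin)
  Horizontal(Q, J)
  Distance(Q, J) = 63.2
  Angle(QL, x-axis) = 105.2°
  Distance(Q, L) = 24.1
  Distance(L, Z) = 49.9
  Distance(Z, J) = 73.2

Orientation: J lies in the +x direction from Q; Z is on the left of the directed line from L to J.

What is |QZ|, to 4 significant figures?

67.04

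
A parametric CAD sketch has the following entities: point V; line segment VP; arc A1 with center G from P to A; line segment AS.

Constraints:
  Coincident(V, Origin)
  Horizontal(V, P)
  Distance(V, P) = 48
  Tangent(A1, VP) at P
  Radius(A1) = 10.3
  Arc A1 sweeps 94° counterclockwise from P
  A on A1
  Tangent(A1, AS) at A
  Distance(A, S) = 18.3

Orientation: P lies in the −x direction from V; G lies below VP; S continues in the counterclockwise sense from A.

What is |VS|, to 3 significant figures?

64.1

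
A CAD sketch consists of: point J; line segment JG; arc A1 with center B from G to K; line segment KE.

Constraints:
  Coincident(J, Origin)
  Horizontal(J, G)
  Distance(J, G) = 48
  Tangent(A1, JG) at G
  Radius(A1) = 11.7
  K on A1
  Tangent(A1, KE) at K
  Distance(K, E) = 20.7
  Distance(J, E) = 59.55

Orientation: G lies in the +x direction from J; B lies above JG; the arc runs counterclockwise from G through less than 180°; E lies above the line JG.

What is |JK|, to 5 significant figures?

60.729

J is at the origin; J and G share the same y with |JG| = 48.0 and G on the +x side, so G = (48.000, 0.0000). The tangent condition forces BG to be normal to JG, so B = G + (0, 11.7) = (48.000, 11.700). Since BK ⟂ KE (tangency), |BE| = √(11.7² + 20.7²) = 23.778 regardless of where K sits on A1. So E lies on both circle(J, 59.55) and circle(B, 23.778); the above-JG intersection is E = (47.829, 35.477). K is the foot of the tangent from E: K = (58.144, 17.530).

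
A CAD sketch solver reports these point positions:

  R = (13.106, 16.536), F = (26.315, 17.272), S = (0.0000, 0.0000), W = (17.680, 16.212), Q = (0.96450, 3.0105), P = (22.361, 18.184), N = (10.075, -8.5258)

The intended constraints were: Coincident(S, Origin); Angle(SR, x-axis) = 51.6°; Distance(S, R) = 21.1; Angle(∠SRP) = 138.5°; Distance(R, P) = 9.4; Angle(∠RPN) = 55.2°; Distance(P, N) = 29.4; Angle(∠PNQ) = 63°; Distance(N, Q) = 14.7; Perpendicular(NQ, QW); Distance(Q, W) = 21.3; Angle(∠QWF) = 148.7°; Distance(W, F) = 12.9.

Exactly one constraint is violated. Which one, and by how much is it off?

Distance(W, F) = 12.9 — off by 4.20.

S = (0.00, 0.00) ✓; SR at 51.60° ✓; |SR| = 21.10 ✓; ∠SRP = 138.5° ✓; |RP| = 9.401 ✓; ∠RPN = 55.20° ✓; |PN| = 29.40 ✓; ∠PNQ = 63.00° ✓; |NQ| = 14.70 ✓; ∠(NQ, QW) = 90.00° ✓; |QW| = 21.30 ✓; ∠QWF = 148.7° ✓; |WF| = 8.700 ✗.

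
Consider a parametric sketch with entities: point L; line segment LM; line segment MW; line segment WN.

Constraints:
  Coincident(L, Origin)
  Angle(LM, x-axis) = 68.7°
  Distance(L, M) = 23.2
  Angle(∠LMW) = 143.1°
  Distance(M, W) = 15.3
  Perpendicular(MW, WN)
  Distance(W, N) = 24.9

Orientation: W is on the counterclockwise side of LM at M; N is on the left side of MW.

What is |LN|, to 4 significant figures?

35.59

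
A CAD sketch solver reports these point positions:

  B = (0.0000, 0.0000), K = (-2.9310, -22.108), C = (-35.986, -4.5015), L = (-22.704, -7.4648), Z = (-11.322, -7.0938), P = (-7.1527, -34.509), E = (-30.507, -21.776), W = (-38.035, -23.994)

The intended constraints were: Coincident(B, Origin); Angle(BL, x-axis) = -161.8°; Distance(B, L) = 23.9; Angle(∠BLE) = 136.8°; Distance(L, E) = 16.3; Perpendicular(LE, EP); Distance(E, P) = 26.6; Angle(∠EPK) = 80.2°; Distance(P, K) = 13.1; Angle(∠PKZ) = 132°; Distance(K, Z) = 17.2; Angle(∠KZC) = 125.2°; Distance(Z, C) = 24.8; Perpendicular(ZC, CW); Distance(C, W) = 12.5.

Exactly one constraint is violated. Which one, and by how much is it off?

Distance(C, W) = 12.5 — off by 7.10.

B = (0.00, 0.00) ✓; BL at -161.8° ✓; |BL| = 23.90 ✓; ∠BLE = 136.8° ✓; |LE| = 16.30 ✓; ∠(LE, EP) = 90.00° ✓; |EP| = 26.60 ✓; ∠EPK = 80.20° ✓; |PK| = 13.10 ✓; ∠PKZ = 132.0° ✓; |KZ| = 17.20 ✓; ∠KZC = 125.2° ✓; |ZC| = 24.80 ✓; ∠(ZC, CW) = 90.00° ✓; |CW| = 19.60 ✗.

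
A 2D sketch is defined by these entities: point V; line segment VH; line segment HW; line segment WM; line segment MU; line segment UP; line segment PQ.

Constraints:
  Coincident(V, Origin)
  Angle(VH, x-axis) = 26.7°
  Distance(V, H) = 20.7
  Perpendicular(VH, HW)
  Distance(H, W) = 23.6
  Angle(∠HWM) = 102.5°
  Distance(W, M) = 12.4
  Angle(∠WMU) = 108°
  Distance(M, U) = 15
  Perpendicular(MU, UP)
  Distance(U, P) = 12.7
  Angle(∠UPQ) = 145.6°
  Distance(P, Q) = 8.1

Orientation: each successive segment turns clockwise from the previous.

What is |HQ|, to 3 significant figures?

7.50

V is at the origin; VH runs at 26.7° with length 20.7, so H = (18.5, 9.30). VH is perpendicular to HW, so HW runs at -63.3°; with |HW| = 23.6, W = (29.1, -11.8). ∠HWM = 102.5° gives WM at -141° from the x-axis; with |WM| = 12.4, M = (19.5, -19.6). ∠WMU = 108.0° gives MU at 147° from the x-axis; with |MU| = 15.0, U = (6.88, -11.5). MU ⟂ UP, so UP runs at 57.2°; with |UP| = 12.7, P = (13.8, -0.819). ∠UPQ = 145.6° gives PQ at 22.8° from the x-axis; with |PQ| = 8.1, Q = (21.2, 2.32). Then |HQ| = |Q − H| = 7.50.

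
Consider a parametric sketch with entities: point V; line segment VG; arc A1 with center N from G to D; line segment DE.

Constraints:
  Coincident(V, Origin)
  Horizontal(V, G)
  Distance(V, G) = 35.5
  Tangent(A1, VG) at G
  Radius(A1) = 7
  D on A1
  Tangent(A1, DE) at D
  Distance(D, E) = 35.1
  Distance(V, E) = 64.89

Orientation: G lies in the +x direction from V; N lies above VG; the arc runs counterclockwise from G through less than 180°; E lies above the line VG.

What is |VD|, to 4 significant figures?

42.52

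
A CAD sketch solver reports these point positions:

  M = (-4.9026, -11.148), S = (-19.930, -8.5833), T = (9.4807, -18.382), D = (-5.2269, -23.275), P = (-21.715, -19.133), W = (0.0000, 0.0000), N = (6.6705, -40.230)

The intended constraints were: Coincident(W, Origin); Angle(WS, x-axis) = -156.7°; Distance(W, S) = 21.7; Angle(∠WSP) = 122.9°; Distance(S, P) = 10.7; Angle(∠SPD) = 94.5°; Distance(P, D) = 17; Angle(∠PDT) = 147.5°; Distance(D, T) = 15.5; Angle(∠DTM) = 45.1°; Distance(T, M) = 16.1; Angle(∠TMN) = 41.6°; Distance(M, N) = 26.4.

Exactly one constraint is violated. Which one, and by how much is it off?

Distance(M, N) = 26.4 — off by 4.90.

W = (0.00, 0.00) ✓; WS at -156.7° ✓; |WS| = 21.70 ✓; ∠WSP = 122.9° ✓; |SP| = 10.70 ✓; ∠SPD = 94.50° ✓; |PD| = 17.00 ✓; ∠PDT = 147.5° ✓; |DT| = 15.50 ✓; ∠DTM = 45.10° ✓; |TM| = 16.10 ✓; ∠TMN = 41.60° ✓; |MN| = 31.30 ✗.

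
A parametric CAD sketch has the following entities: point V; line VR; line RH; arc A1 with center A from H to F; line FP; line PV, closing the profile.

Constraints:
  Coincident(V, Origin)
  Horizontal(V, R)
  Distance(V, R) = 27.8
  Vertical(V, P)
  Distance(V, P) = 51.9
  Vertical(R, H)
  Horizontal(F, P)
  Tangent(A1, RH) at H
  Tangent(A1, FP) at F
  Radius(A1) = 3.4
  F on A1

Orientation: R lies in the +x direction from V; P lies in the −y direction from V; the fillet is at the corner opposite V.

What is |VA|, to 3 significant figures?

54.3

V is at the origin; V and R share the same y with |VR| = 27.8 and R on the +x side, so R = (27.8, 0.00). VP is vertical with |VP| = 51.9 and P on the −y side, so P = (0.00, -51.9). The virtual corner opposite V is at (27.8, -51.9). Tangency of A1 to RH means the radius AH is perpendicular to RH and since A1 is tangent to FP there, AF ⟂ FP, with radius 3.4, so the center A sits 3.4 in from both sides at A = (24.4, -48.5). Then |VA| = |A − V| = 54.3.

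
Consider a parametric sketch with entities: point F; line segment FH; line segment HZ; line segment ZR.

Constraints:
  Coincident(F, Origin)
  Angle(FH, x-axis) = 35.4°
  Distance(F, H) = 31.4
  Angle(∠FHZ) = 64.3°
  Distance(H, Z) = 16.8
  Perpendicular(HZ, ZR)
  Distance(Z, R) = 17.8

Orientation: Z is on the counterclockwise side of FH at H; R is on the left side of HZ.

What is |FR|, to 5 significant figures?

10.966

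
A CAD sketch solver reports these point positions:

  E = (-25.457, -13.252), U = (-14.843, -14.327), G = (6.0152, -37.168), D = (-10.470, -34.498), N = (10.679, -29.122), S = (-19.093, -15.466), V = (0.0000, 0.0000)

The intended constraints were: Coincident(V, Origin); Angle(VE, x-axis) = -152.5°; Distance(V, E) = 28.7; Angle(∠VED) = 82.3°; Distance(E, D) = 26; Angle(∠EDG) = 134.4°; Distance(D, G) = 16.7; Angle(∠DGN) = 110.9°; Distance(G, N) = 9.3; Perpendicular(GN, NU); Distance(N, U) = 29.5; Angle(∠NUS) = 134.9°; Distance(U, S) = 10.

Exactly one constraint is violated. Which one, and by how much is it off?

Distance(U, S) = 10 — off by 5.60.

V = (0.00, 0.00) ✓; VE at -152.5° ✓; |VE| = 28.70 ✓; ∠VED = 82.30° ✓; |ED| = 26.00 ✓; ∠EDG = 134.4° ✓; |DG| = 16.70 ✓; ∠DGN = 110.9° ✓; |GN| = 9.300 ✓; ∠(GN, NU) = 90.00° ✓; |NU| = 29.50 ✓; ∠NUS = 134.9° ✓; |US| = 4.400 ✗.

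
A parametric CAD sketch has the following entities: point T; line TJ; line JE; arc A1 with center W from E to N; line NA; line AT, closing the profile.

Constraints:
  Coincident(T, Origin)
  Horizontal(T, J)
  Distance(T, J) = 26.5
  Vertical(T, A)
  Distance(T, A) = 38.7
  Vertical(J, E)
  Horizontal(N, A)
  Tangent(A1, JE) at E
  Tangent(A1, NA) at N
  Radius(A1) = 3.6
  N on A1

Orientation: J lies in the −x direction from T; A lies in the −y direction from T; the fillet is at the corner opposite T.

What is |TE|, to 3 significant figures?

44.0

T is at the origin; T and J share the same y with |TJ| = 26.5 and J on the −x side, so J = (-26.5, 0.00). TA is vertical with |TA| = 38.7 and A on the −y side, so A = (0.00, -38.7). The virtual corner opposite T is at (-26.5, -38.7). Since A1 is tangent to JE there, WE ⟂ JE and since A1 is tangent to NA there, WN ⟂ NA, with radius 3.6, so the center W sits 3.6 in from both sides at W = (-22.9, -35.1). That places the tangent points at E = (-26.5, -35.1) on JE and N = (-22.9, -38.7) on NA. Then |TE| = |E − T| = 44.0.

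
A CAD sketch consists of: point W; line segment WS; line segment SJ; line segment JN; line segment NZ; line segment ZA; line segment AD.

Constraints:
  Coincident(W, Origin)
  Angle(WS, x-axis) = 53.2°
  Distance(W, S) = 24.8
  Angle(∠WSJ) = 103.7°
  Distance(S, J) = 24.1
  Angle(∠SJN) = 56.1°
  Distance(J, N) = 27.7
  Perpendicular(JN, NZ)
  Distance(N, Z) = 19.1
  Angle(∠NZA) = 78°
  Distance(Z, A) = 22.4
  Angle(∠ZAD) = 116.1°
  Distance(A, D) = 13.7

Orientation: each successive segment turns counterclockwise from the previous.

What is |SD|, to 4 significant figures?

21.82

W is at the origin; WS runs at 53.2° with length 24.8, so S = (14.86, 19.86). ∠WSJ = 103.7° gives SJ at 129.5° from the x-axis; with |SJ| = 24.1, J = (-0.4737, 38.45). ∠SJN = 56.1° gives JN at -106.6° from the x-axis; with |JN| = 27.7, N = (-8.387, 11.91). JN ⟂ NZ, so NZ runs at -16.60°; with |NZ| = 19.1, Z = (9.917, 6.452). ∠NZA = 78.0° gives ZA at 85.40° from the x-axis; with |ZA| = 22.4, A = (11.71, 28.78). ∠ZAD = 116.1° gives AD at 149.3° from the x-axis; with |AD| = 13.7, D = (-0.06683, 35.77). Then |SD| = |D − S| = 21.82.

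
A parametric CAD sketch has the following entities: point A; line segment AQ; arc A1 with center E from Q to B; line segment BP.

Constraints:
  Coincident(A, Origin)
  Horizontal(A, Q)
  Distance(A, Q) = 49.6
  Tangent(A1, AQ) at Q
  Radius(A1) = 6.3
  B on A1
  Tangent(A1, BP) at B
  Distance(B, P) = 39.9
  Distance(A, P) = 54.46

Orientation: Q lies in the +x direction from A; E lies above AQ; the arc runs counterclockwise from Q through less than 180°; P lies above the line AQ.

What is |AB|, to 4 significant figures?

55.74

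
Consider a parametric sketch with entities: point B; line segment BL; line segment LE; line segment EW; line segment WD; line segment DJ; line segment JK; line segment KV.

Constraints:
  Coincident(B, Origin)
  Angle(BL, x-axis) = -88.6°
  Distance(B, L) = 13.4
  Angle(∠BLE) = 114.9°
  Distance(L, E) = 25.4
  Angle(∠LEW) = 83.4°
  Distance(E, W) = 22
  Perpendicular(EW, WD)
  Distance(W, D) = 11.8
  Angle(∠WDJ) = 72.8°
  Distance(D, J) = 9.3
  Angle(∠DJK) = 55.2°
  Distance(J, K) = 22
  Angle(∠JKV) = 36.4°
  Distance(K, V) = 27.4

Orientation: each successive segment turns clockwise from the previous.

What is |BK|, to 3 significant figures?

37.0

B is at the origin; BL runs at -88.6° with length 13.4, so L = (0.327, -13.4). ∠BLE = 114.9° gives LE at -154° from the x-axis; with |LE| = 25.4, E = (-22.4, -24.7). ∠LEW = 83.4° gives EW at 110° from the x-axis; with |EW| = 22.0, W = (-29.9, -3.94). EW is perpendicular to WD, so WD runs at 19.7°; with |WD| = 11.8, D = (-18.8, 0.0401). ∠WDJ = 72.8° gives DJ at -87.5° from the x-axis; with |DJ| = 9.3, J = (-18.3, -9.25). ∠DJK = 55.2° gives JK at 148° from the x-axis; with |JK| = 22.0, K = (-36.9, 2.50). Then |BK| = |K − B| = 37.0.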